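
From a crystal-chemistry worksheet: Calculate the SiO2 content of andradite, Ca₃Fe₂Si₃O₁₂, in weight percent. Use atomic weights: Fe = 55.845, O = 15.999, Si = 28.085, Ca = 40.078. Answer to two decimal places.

35.47 wt%

Molar mass of Ca₃Fe₂Si₃O₁₂ = 3×40.078 + 2×55.845 + 3×28.085 + 12×15.999 = 508.167 g/mol.
Each formula unit contains 3 Si, equivalent to 3/1 = 3.0000 mol SiO2.
M(SiO2) = 1×28.085 + 2×15.999 = 60.083 g/mol.
Mass of SiO2 per formula unit = 3.0000 × 60.083 = 180.249 g.
SiO2 wt% = 180.249 / 508.167 × 100 = 35.47%.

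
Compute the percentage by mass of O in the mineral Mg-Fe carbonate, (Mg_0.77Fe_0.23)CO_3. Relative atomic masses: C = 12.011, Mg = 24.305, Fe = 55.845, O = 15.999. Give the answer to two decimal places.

Formula mass = 0.77×24.305 + 0.23×55.845 + 1×12.011 + 3×15.999 = 91.567 g/mol, of which 47.997 g is O.
So O makes up 47.997/91.567 = 0.5242 of the mass, i.e. 52.42%.

52.42 weight percent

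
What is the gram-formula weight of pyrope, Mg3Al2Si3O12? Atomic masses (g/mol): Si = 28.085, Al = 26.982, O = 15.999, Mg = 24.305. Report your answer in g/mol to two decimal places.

Mg: 3 × 24.305 = 72.9150
Al: 2 × 26.982 = 53.9640
Si: 3 × 28.085 = 84.2550
O: 12 × 15.999 = 191.9880
Summing the contributions gives the formula mass.

403.12 g/mol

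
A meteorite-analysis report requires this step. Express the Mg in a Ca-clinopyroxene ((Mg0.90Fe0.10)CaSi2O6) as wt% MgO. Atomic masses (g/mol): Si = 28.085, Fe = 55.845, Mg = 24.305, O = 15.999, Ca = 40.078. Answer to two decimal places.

Formula mass = 219.701 g/mol.
0.90 Mg → 0.9000 mol MgO per formula unit; M(MgO) = 40.304, so MgO mass = 36.274 g.
36.274/219.701 × 100 = 16.51 wt%.

16.51 wt%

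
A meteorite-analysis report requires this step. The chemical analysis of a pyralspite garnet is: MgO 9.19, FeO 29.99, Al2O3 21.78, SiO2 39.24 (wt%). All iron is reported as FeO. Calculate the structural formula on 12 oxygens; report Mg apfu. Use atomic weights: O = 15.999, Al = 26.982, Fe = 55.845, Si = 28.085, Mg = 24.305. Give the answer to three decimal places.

1.055 Mg apfu

MgO (M=40.304): mol = 0.22802; Mg = 0.22802, O = 0.22802.
FeO (M=71.844): mol = 0.41743; Fe = 0.41743, O = 0.41743.
Al2O3 (M=101.961): mol = 0.21361; Al = 0.42722, O = 0.64083.
SiO2 (M=60.083): mol = 0.65310; Si = 0.65310, O = 1.30620.
ΣO = 2.59248; factor = 12/ΣO = 4.62877.
Mg apfu = 0.22802 × 4.62877 = 1.055.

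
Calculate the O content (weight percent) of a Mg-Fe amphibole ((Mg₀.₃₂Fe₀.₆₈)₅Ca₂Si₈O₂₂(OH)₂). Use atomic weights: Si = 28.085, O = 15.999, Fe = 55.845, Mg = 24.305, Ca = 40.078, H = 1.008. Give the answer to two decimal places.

Molar mass of (Mg₀.₃₂Fe₀.₆₈)₅Ca₂Si₈O₂₂(OH)₂: 1.60×24.305 + 3.40×55.845 + 2×40.078 + 8×28.085 + 24×15.999 + 2×1.008 = 919.589 g/mol.
Mass of O per formula unit: 24 × 15.999 = 383.976 g.
Weight fraction O = 383.976 / 919.589 = 0.4176.

41.76 weight percent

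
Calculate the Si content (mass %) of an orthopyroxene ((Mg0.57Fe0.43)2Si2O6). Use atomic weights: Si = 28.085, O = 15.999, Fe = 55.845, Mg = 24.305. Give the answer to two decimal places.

M((Mg0.57Fe0.43)2Si2O6) = 227.898 g/mol.
Si contributes 2 × 28.085 = 56.170 g per mole.
56.170/227.898 = 0.2465 → 24.65%.

24.65 mass %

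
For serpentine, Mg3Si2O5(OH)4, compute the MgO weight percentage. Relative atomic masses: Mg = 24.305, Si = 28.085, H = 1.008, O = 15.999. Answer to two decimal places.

43.63 wt%

Molar mass of Mg3Si2O5(OH)4 = 3·24.305 + 2·28.085 + 9·15.999 + 4·1.008 = 277.108 g/mol.
Each formula unit contains 3 Mg, equivalent to 3/1 = 3.0000 mol MgO.
M(MgO) = 1×24.305 + 1×15.999 = 40.304 g/mol.
Mass of MgO per formula unit = 3.0000 × 40.304 = 120.912 g.
MgO wt% = 120.912 / 277.108 × 100 = 43.63%.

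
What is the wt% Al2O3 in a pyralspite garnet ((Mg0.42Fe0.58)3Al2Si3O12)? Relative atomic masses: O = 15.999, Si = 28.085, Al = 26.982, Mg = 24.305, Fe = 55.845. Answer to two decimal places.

Formula mass = 458.002 g/mol.
2 Al → 1.0000 mol Al2O3 per formula unit; M(Al2O3) = 101.961, so Al2O3 mass = 101.961 g.
101.961/458.002 × 100 = 22.26 wt%.

22.26 wt%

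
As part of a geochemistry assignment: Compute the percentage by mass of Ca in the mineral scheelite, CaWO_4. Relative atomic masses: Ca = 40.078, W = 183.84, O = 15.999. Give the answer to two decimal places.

M(CaWO_4) = 287.914 g/mol.
Ca contributes 1 × 40.078 = 40.078 g per mole.
40.078/287.914 = 0.1392 → 13.92%.

13.92 weight percent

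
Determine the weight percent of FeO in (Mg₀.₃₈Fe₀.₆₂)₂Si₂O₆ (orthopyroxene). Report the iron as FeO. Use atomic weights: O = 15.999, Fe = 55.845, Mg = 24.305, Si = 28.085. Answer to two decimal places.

37.14 wt%

Formula mass = 239.884 g/mol.
1.24 Fe → 1.2400 mol FeO per formula unit; M(FeO) = 71.844, so FeO mass = 89.087 g.
89.087/239.884 × 100 = 37.14 wt%.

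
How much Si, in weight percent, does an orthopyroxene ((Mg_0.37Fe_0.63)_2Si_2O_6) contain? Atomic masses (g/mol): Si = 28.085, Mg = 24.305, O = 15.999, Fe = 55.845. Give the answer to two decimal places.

23.35 weight percent

M((Mg_0.37Fe_0.63)_2Si_2O_6) = 240.514 g/mol.
Si contributes 2 × 28.085 = 56.170 g per mole.
56.170/240.514 = 0.2335 → 23.35%.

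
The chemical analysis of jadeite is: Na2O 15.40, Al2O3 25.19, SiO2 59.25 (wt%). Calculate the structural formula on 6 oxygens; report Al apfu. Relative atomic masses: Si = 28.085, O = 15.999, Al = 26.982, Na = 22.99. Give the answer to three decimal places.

15.40 wt% Na2O ÷ 61.979 g/mol = 0.24847 mol, giving 0.49694 Na and 0.24847 O.
25.19 wt% Al2O3 ÷ 101.961 g/mol = 0.24706 mol, giving 0.49412 Al and 0.74118 O.
59.25 wt% SiO2 ÷ 60.083 g/mol = 0.98614 mol, giving 0.98614 Si and 1.97228 O.
Oxygen sums to 2.96193; scaling by 6/2.96193 = 2.02571 puts the formula on 6 O.
Al: 0.49412 × 2.02571 = 1.001 atoms per formula unit.

1.001 Al apfu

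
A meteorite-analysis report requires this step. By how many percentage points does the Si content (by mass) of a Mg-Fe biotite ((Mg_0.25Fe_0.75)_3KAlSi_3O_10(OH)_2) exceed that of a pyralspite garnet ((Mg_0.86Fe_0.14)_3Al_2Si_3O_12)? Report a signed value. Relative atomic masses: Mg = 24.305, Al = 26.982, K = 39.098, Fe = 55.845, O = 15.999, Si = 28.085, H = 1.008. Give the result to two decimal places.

-2.98 percentage points

First mineral: 84.255 g Si in 488.219 g formula = 17.26 wt% Si.
Second mineral: 84.255 g Si in 416.369 g formula = 20.24 wt% Si.
17.26% − 20.24% gives a difference of -2.98 percentage points.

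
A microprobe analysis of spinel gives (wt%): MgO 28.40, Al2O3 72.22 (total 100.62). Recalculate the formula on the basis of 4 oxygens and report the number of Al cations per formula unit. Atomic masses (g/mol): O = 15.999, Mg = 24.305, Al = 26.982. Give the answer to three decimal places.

2.003 Al apfu

MgO: 28.40/40.304 = 0.70464 mol → 0.70464 mol Mg, 0.70464 mol O.
Al2O3: 72.22/101.961 = 0.70831 mol → 1.41662 mol Al, 2.12493 mol O.
Total oxygen = 2.82957 mol. Normalization factor = 4/2.82957 = 1.41364.
Al per 4 O = 1.41662 × 1.41364 = 2.003.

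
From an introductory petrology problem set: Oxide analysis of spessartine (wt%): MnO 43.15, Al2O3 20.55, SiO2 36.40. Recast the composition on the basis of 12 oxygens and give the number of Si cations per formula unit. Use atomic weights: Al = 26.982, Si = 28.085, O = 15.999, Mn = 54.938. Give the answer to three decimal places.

MnO: 43.15/70.937 = 0.60829 mol → 0.60829 mol Mn, 0.60829 mol O.
Al2O3: 20.55/101.961 = 0.20155 mol → 0.40310 mol Al, 0.60465 mol O.
SiO2: 36.40/60.083 = 0.60583 mol → 0.60583 mol Si, 1.21166 mol O.
Total oxygen = 2.42460 mol. Normalization factor = 12/2.42460 = 4.94927.
Si per 12 O = 0.60583 × 4.94927 = 2.998.

2.998 Si apfu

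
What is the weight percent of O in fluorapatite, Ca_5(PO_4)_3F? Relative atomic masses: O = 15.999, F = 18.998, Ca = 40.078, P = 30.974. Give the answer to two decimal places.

Formula mass = 5×40.078 + 3×30.974 + 12×15.999 + 1×18.998 = 504.298 g/mol, of which 191.988 g is O.
So O makes up 191.988/504.298 = 0.3807 of the mass, i.e. 38.07%.

38.07 mass %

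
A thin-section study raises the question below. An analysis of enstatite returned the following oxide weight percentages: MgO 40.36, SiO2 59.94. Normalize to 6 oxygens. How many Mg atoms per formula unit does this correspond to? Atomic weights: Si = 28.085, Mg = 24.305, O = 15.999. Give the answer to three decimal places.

MgO (M=40.304): mol = 1.00139; Mg = 1.00139, O = 1.00139.
SiO2 (M=60.083): mol = 0.99762; Si = 0.99762, O = 1.99524.
ΣO = 2.99663; factor = 6/ΣO = 2.00225.
Mg apfu = 1.00139 × 2.00225 = 2.005.

2.005 Mg apfu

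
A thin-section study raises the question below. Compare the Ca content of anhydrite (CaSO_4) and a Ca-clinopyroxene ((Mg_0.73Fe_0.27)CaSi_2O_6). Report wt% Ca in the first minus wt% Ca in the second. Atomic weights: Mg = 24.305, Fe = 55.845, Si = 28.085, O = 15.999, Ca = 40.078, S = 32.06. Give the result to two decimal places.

M(CaSO_4) = 136.134 g/mol, so wt% Ca = 40.078/136.134 × 100 = 29.44%.
M((Mg_0.73Fe_0.27)CaSi_2O_6) = 225.063 g/mol, so wt% Ca = 40.078/225.063 × 100 = 17.81%.
29.44 − 17.81 = 11.63 pp.

11.63 percentage points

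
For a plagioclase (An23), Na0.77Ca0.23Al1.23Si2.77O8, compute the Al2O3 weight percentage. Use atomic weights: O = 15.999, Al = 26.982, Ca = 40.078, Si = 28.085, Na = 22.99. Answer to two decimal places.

M(Na0.77Ca0.23Al1.23Si2.77O8) = 265.896 g/mol; M(Al2O3) = 101.961 g/mol.
Moles Al2O3 per formula unit = 1.23 Al ÷ 2 = 0.6150.
Al2O3 fraction = (0.6150 × 101.961) / 265.896 = 62.706/265.896 = 0.2358.

23.58 wt%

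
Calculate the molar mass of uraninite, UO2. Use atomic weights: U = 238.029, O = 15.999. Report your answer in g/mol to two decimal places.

The formula mass is the sum 1*238.029 + 2*15.999.

270.03 g/mol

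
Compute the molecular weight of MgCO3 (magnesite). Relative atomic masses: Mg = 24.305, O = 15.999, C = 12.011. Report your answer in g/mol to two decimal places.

84.31 g/mol

The formula mass is the sum 1×24.305 + 1×12.011 + 3×15.999.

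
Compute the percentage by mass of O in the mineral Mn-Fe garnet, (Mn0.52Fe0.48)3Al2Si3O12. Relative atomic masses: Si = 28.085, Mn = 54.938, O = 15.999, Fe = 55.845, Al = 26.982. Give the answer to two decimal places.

M((Mn0.52Fe0.48)3Al2Si3O12) = 496.327 g/mol.
O contributes 12 × 15.999 = 191.988 g per mole.
191.988/496.327 = 0.3868 → 38.68%.

38.68 weight percent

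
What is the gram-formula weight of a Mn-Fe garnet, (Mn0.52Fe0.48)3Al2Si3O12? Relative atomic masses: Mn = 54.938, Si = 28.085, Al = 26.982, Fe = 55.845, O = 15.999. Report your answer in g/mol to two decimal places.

M = 1.56×54.938 + 1.44×55.845 + 2×26.982 + 3×28.085 + 12×15.999

496.33 g/mol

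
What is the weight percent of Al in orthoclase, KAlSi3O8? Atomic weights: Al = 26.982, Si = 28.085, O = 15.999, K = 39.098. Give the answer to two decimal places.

Molar mass of KAlSi3O8: 1*39.098 + 1*26.982 + 3*28.085 + 8*15.999 = 278.327 g/mol.
Mass of Al per formula unit: 1 × 26.982 = 26.982 g.
Weight fraction Al = 26.982 / 278.327 = 0.0969.

9.69 weight percent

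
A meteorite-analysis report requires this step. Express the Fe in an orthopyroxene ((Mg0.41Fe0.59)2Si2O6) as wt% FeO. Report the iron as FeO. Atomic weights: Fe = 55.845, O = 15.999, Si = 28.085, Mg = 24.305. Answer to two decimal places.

35.62 wt%

Molar mass of (Mg0.41Fe0.59)2Si2O6 = 0.82×24.305 + 1.18×55.845 + 2×28.085 + 6×15.999 = 237.991 g/mol.
Each formula unit contains 1.18 Fe, equivalent to 1.18/1 = 1.1800 mol FeO.
M(FeO) = 1×55.845 + 1×15.999 = 71.844 g/mol.
Mass of FeO per formula unit = 1.1800 × 71.844 = 84.776 g.
FeO wt% = 84.776 / 237.991 × 100 = 35.62%.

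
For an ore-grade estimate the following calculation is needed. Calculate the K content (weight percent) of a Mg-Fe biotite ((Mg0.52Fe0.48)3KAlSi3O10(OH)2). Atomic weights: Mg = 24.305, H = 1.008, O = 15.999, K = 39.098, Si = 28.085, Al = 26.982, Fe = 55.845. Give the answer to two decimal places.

M((Mg0.52Fe0.48)3KAlSi3O10(OH)2) = 462.672 g/mol.
K contributes 1 × 39.098 = 39.098 g per mole.
39.098/462.672 = 0.0845 → 8.45%.

8.45 weight percent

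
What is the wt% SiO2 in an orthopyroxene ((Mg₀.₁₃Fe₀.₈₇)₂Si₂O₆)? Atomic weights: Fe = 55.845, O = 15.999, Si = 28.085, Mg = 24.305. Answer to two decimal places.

M((Mg₀.₁₃Fe₀.₈₇)₂Si₂O₆) = 255.654 g/mol; M(SiO2) = 60.083 g/mol.
Moles SiO2 per formula unit = 2 Si ÷ 1 = 2.0000.
SiO2 fraction = (2.0000 × 60.083) / 255.654 = 120.166/255.654 = 0.4700.

47.00 wt%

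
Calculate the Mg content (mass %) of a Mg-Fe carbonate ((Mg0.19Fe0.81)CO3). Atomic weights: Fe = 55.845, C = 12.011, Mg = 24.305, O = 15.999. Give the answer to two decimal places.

M((Mg0.19Fe0.81)CO3) = 109.860 g/mol.
Mg contributes 0.19 × 24.305 = 4.618 g per mole.
4.618/109.860 = 0.0420 → 4.20%.

4.20 mass %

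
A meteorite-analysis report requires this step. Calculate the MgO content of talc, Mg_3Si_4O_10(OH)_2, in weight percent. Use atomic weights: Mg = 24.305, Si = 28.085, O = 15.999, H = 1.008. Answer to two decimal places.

31.88 wt%

M(Mg_3Si_4O_10(OH)_2) = 379.259 g/mol; M(MgO) = 40.304 g/mol.
Moles MgO per formula unit = 3 Mg ÷ 1 = 3.0000.
MgO fraction = (3.0000 × 40.304) / 379.259 = 120.912/379.259 = 0.3188.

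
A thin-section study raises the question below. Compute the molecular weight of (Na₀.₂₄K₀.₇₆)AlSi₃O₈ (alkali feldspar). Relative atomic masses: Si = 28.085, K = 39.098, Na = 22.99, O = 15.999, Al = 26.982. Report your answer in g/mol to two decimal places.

M = 0.24·22.99 + 0.76·39.098 + 1·26.982 + 3·28.085 + 8·15.999

274.46 g/mol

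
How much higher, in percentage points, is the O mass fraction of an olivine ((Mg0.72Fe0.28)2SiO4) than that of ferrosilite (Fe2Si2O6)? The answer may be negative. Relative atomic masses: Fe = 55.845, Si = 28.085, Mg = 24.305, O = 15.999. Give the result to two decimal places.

First mineral: 63.996 g O in 158.353 g formula = 40.41 wt% O.
Second mineral: 95.994 g O in 263.854 g formula = 36.38 wt% O.
40.41% − 36.38% gives a difference of 4.03 percentage points.

4.03 percentage points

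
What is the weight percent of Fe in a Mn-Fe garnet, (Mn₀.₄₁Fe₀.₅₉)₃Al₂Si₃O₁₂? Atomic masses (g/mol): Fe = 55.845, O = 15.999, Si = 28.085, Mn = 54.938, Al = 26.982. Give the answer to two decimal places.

19.90 weight percent

Molar mass of (Mn₀.₄₁Fe₀.₅₉)₃Al₂Si₃O₁₂: 1.23×54.938 + 1.77×55.845 + 2×26.982 + 3×28.085 + 12×15.999 = 496.626 g/mol.
Mass of Fe per formula unit: 1.77 × 55.845 = 98.846 g.
Weight fraction Fe = 98.846 / 496.626 = 0.1990.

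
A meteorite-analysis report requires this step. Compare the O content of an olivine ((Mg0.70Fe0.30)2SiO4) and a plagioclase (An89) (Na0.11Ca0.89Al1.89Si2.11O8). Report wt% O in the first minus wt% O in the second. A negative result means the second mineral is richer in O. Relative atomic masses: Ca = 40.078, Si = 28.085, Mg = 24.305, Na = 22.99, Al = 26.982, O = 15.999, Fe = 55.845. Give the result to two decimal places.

O in (Mg0.70Fe0.30)2SiO4: molar mass 159.615 g/mol; 4×15.999 = 63.996 g → 40.09 wt%.
O in Na0.11Ca0.89Al1.89Si2.11O8: molar mass 276.446 g/mol; 8×15.999 = 127.992 g → 46.30 wt%.
Difference = 40.09 − 46.30 = -6.21 percentage points.

-6.21 percentage points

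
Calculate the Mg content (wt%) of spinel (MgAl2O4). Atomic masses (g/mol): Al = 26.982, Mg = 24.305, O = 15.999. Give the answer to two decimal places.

17.08 wt%

Molar mass of MgAl2O4: 1·24.305 + 2·26.982 + 4·15.999 = 142.265 g/mol.
Mass of Mg per formula unit: 1 × 24.305 = 24.305 g.
Weight fraction Mg = 24.305 / 142.265 = 0.1708.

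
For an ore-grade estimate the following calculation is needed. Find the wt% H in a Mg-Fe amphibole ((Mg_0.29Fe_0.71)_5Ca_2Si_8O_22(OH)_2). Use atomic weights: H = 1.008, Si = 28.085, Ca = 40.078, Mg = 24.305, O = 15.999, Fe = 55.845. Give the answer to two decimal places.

0.22 wt%

Formula mass = 1.45×24.305 + 3.55×55.845 + 2×40.078 + 8×28.085 + 24×15.999 + 2×1.008 = 924.320 g/mol, of which 2.016 g is H.
So H makes up 2.016/924.320 = 0.0022 of the mass, i.e. 0.22%.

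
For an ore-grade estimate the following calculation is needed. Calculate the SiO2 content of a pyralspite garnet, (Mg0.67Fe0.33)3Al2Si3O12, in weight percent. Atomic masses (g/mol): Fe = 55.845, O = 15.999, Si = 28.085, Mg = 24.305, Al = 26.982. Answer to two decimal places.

41.50 wt%

M((Mg0.67Fe0.33)3Al2Si3O12) = 434.347 g/mol; M(SiO2) = 60.083 g/mol.
Moles SiO2 per formula unit = 3 Si ÷ 1 = 3.0000.
SiO2 fraction = (3.0000 × 60.083) / 434.347 = 180.249/434.347 = 0.4150.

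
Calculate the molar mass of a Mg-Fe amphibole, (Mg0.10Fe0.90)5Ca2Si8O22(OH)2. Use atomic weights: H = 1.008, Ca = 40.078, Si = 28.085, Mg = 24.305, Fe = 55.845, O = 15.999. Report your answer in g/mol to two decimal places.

M = 0.50(24.305) + 4.50(55.845) + 2(40.078) + 8(28.085) + 24(15.999) + 2(1.008)

954.28 g/mol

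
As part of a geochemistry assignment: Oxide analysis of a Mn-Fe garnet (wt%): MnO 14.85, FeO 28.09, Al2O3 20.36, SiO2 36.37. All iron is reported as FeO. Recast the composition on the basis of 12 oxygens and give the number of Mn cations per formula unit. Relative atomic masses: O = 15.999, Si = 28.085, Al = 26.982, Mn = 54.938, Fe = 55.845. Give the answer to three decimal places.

1.042 Mn apfu

MnO (M=70.937): mol = 0.20934; Mn = 0.20934, O = 0.20934.
FeO (M=71.844): mol = 0.39099; Fe = 0.39099, O = 0.39099.
Al2O3 (M=101.961): mol = 0.19968; Al = 0.39936, O = 0.59904.
SiO2 (M=60.083): mol = 0.60533; Si = 0.60533, O = 1.21066.
ΣO = 2.41003; factor = 12/ΣO = 4.97919.
Mn apfu = 0.20934 × 4.97919 = 1.042.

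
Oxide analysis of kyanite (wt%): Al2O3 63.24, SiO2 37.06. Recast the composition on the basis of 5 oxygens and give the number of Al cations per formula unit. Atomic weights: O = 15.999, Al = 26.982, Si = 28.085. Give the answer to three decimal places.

Al2O3: 63.24/101.961 = 0.62024 mol → 1.24048 mol Al, 1.86072 mol O.
SiO2: 37.06/60.083 = 0.61681 mol → 0.61681 mol Si, 1.23362 mol O.
Total oxygen = 3.09434 mol. Normalization factor = 5/3.09434 = 1.61585.
Al per 5 O = 1.24048 × 1.61585 = 2.004.

2.004 Al apfu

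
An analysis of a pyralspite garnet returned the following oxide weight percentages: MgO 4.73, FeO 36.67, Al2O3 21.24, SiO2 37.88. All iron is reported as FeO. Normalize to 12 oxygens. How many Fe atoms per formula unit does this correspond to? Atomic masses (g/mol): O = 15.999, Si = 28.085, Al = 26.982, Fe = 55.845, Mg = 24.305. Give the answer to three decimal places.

2.437 Fe apfu

MgO (M=40.304): mol = 0.11736; Mg = 0.11736, O = 0.11736.
FeO (M=71.844): mol = 0.51041; Fe = 0.51041, O = 0.51041.
Al2O3 (M=101.961): mol = 0.20831; Al = 0.41662, O = 0.62493.
SiO2 (M=60.083): mol = 0.63046; Si = 0.63046, O = 1.26092.
ΣO = 2.51362; factor = 12/ΣO = 4.77399.
Fe apfu = 0.51041 × 4.77399 = 2.437.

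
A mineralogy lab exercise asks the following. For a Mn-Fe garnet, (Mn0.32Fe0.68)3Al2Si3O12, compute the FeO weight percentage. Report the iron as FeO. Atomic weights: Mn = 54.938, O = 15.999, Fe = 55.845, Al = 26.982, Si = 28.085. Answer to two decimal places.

M((Mn0.32Fe0.68)3Al2Si3O12) = 496.871 g/mol; M(FeO) = 71.844 g/mol.
Moles FeO per formula unit = 2.04 Fe ÷ 1 = 2.0400.
FeO fraction = (2.0400 × 71.844) / 496.871 = 146.562/496.871 = 0.2950.

29.50 wt%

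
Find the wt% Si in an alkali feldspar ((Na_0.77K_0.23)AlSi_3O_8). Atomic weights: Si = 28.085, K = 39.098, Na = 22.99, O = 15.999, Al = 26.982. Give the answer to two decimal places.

31.68 mass %

M((Na_0.77K_0.23)AlSi_3O_8) = 265.924 g/mol.
Si contributes 3 × 28.085 = 84.255 g per mole.
84.255/265.924 = 0.3168 → 31.68%.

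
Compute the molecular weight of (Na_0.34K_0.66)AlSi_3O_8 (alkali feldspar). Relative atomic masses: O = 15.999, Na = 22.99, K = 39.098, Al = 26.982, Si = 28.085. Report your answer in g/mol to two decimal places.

M = 0.34*22.99 + 0.66*39.098 + 1*26.982 + 3*28.085 + 8*15.999

272.85 g/mol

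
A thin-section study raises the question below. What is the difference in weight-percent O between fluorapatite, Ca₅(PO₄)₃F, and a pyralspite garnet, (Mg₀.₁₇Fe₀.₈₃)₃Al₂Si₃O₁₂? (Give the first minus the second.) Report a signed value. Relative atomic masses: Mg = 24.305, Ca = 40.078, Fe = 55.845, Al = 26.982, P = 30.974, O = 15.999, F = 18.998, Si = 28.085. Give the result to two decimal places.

-1.79 percentage points

M(Ca₅(PO₄)₃F) = 504.298 g/mol, so wt% O = 191.988/504.298 × 100 = 38.07%.
M((Mg₀.₁₇Fe₀.₈₃)₃Al₂Si₃O₁₂) = 481.657 g/mol, so wt% O = 191.988/481.657 × 100 = 39.86%.
38.07 − 39.86 = -1.79 pp.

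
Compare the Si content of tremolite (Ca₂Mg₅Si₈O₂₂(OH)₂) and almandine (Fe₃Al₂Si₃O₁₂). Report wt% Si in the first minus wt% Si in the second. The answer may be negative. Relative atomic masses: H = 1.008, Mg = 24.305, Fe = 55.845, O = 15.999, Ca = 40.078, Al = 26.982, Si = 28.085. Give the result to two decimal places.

Si in Ca₂Mg₅Si₈O₂₂(OH)₂: molar mass 812.353 g/mol; 8×28.085 = 224.680 g → 27.66 wt%.
Si in Fe₃Al₂Si₃O₁₂: molar mass 497.742 g/mol; 3×28.085 = 84.255 g → 16.93 wt%.
Difference = 27.66 − 16.93 = 10.73 percentage points.

10.73 percentage points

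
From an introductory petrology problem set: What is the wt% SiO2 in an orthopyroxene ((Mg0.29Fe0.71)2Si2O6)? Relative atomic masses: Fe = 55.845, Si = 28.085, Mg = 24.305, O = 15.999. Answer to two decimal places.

48.94 wt%

Formula mass = 245.561 g/mol.
2 Si → 2.0000 mol SiO2 per formula unit; M(SiO2) = 60.083, so SiO2 mass = 120.166 g.
120.166/245.561 × 100 = 48.94 wt%.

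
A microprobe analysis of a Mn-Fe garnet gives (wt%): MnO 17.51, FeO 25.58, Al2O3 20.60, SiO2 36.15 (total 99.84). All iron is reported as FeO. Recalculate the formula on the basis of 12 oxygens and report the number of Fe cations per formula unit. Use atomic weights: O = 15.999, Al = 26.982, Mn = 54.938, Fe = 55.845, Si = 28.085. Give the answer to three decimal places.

1.771 Fe apfu

MnO: 17.51/70.937 = 0.24684 mol → 0.24684 mol Mn, 0.24684 mol O.
FeO: 25.58/71.844 = 0.35605 mol → 0.35605 mol Fe, 0.35605 mol O.
Al2O3: 20.60/101.961 = 0.20204 mol → 0.40408 mol Al, 0.60612 mol O.
SiO2: 36.15/60.083 = 0.60167 mol → 0.60167 mol Si, 1.20334 mol O.
Total oxygen = 2.41235 mol. Normalization factor = 12/2.41235 = 4.97440.
Fe per 12 O = 0.35605 × 4.97440 = 1.771.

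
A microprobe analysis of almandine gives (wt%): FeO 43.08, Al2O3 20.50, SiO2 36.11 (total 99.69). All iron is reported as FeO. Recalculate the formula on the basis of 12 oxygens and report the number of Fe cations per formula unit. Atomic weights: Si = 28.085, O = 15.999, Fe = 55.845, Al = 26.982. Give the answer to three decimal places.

FeO: 43.08/71.844 = 0.59963 mol → 0.59963 mol Fe, 0.59963 mol O.
Al2O3: 20.50/101.961 = 0.20106 mol → 0.40212 mol Al, 0.60318 mol O.
SiO2: 36.11/60.083 = 0.60100 mol → 0.60100 mol Si, 1.20200 mol O.
Total oxygen = 2.40481 mol. Normalization factor = 12/2.40481 = 4.99000.
Fe per 12 O = 0.59963 × 4.99000 = 2.992.

2.992 Fe apfu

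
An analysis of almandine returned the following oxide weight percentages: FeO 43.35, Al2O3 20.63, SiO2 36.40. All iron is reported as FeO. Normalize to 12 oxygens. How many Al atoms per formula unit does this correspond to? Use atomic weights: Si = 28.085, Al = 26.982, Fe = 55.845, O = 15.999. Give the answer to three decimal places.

FeO (M=71.844): mol = 0.60339; Fe = 0.60339, O = 0.60339.
Al2O3 (M=101.961): mol = 0.20233; Al = 0.40466, O = 0.60699.
SiO2 (M=60.083): mol = 0.60583; Si = 0.60583, O = 1.21166.
ΣO = 2.42204; factor = 12/ΣO = 4.95450.
Al apfu = 0.40466 × 4.95450 = 2.005.

2.005 Al apfu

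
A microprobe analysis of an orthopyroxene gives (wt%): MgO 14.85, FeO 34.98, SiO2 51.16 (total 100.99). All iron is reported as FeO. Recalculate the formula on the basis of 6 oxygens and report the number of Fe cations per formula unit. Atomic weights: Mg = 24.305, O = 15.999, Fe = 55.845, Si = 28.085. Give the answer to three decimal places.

1.142 Fe apfu

MgO: 14.85/40.304 = 0.36845 mol → 0.36845 mol Mg, 0.36845 mol O.
FeO: 34.98/71.844 = 0.48689 mol → 0.48689 mol Fe, 0.48689 mol O.
SiO2: 51.16/60.083 = 0.85149 mol → 0.85149 mol Si, 1.70298 mol O.
Total oxygen = 2.55832 mol. Normalization factor = 6/2.55832 = 2.34529.
Fe per 6 O = 0.48689 × 2.34529 = 1.142.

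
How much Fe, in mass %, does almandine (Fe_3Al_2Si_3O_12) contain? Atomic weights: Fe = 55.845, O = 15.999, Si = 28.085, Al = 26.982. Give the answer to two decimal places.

33.66 mass %

Molar mass of Fe_3Al_2Si_3O_12: 3*55.845 + 2*26.982 + 3*28.085 + 12*15.999 = 497.742 g/mol.
Mass of Fe per formula unit: 3 × 55.845 = 167.535 g.
Weight fraction Fe = 167.535 / 497.742 = 0.3366.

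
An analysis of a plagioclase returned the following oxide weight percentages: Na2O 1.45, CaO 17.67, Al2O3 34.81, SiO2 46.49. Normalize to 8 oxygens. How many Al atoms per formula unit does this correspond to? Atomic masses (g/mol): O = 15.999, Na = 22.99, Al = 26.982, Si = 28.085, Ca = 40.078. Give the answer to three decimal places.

Na2O (M=61.979): mol = 0.02340; Na = 0.04680, O = 0.02340.
CaO (M=56.077): mol = 0.31510; Ca = 0.31510, O = 0.31510.
Al2O3 (M=101.961): mol = 0.34141; Al = 0.68282, O = 1.02423.
SiO2 (M=60.083): mol = 0.77376; Si = 0.77376, O = 1.54752.
ΣO = 2.91025; factor = 8/ΣO = 2.74890.
Al apfu = 0.68282 × 2.74890 = 1.877.

1.877 Al apfu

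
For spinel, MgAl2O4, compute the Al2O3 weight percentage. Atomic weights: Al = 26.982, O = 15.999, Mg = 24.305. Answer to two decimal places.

Formula mass = 142.265 g/mol.
2 Al → 1.0000 mol Al2O3 per formula unit; M(Al2O3) = 101.961, so Al2O3 mass = 101.961 g.
101.961/142.265 × 100 = 71.67 wt%.

71.67 wt%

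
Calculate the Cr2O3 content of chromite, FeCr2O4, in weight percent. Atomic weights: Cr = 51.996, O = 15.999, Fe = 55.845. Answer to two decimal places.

67.90 wt%

Formula mass = 223.833 g/mol.
2 Cr → 1.0000 mol Cr2O3 per formula unit; M(Cr2O3) = 151.989, so Cr2O3 mass = 151.989 g.
151.989/223.833 × 100 = 67.90 wt%.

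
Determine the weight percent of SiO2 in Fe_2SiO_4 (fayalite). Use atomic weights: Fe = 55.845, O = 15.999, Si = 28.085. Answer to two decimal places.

29.49 wt%

Formula mass = 203.771 g/mol.
1 Si → 1.0000 mol SiO2 per formula unit; M(SiO2) = 60.083, so SiO2 mass = 60.083 g.
60.083/203.771 × 100 = 29.49 wt%.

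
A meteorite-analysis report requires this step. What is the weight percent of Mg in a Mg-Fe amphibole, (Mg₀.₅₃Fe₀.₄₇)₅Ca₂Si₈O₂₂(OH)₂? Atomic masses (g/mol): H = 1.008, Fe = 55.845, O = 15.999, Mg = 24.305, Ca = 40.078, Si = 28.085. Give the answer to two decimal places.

7.27 mass %

Formula mass = 2.65*24.305 + 2.35*55.845 + 2*40.078 + 8*28.085 + 24*15.999 + 2*1.008 = 886.472 g/mol, of which 64.408 g is Mg.
So Mg makes up 64.408/886.472 = 0.0727 of the mass, i.e. 7.27%.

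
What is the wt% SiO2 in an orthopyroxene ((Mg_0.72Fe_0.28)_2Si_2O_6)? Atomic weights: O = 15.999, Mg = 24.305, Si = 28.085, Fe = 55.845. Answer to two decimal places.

55.01 wt%

Molar mass of (Mg_0.72Fe_0.28)_2Si_2O_6 = 1.44*24.305 + 0.56*55.845 + 2*28.085 + 6*15.999 = 218.436 g/mol.
Each formula unit contains 2 Si, equivalent to 2/1 = 2.0000 mol SiO2.
M(SiO2) = 1×28.085 + 2×15.999 = 60.083 g/mol.
Mass of SiO2 per formula unit = 2.0000 × 60.083 = 120.166 g.
SiO2 wt% = 120.166 / 218.436 × 100 = 55.01%.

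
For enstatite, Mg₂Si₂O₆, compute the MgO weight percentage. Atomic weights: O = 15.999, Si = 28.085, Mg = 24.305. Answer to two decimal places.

M(Mg₂Si₂O₆) = 200.774 g/mol; M(MgO) = 40.304 g/mol.
Moles MgO per formula unit = 2 Mg ÷ 1 = 2.0000.
MgO fraction = (2.0000 × 40.304) / 200.774 = 80.608/200.774 = 0.4015.

40.15 wt%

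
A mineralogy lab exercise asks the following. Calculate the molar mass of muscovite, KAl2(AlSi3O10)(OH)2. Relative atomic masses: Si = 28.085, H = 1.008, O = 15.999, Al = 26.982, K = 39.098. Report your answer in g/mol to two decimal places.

The formula mass is the sum 1×39.098 + 3×26.982 + 3×28.085 + 12×15.999 + 2×1.008.

398.30 g/mol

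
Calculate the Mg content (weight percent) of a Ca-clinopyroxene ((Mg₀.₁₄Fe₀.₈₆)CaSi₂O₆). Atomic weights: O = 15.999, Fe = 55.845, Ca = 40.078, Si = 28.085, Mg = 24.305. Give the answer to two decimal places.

M((Mg₀.₁₄Fe₀.₈₆)CaSi₂O₆) = 243.671 g/mol.
Mg contributes 0.14 × 24.305 = 3.403 g per mole.
3.403/243.671 = 0.0140 → 1.40%.

1.40 weight percent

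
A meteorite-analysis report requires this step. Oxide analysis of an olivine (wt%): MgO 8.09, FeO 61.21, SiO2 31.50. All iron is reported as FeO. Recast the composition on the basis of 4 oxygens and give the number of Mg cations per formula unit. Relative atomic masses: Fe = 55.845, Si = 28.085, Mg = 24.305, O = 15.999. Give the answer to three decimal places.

8.09 wt% MgO ÷ 40.304 g/mol = 0.20072 mol, giving 0.20072 Mg and 0.20072 O.
61.21 wt% FeO ÷ 71.844 g/mol = 0.85198 mol, giving 0.85198 Fe and 0.85198 O.
31.50 wt% SiO2 ÷ 60.083 g/mol = 0.52427 mol, giving 0.52427 Si and 1.04854 O.
Oxygen sums to 2.10124; scaling by 4/2.10124 = 1.90364 puts the formula on 4 O.
Mg: 0.20072 × 1.90364 = 0.382 atoms per formula unit.

0.382 Mg apfu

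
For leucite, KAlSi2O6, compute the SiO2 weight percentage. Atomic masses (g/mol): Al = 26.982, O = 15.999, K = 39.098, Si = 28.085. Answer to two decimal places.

Molar mass of KAlSi2O6 = 1*39.098 + 1*26.982 + 2*28.085 + 6*15.999 = 218.244 g/mol.
Each formula unit contains 2 Si, equivalent to 2/1 = 2.0000 mol SiO2.
M(SiO2) = 1×28.085 + 2×15.999 = 60.083 g/mol.
Mass of SiO2 per formula unit = 2.0000 × 60.083 = 120.166 g.
SiO2 wt% = 120.166 / 218.244 × 100 = 55.06%.

55.06 wt%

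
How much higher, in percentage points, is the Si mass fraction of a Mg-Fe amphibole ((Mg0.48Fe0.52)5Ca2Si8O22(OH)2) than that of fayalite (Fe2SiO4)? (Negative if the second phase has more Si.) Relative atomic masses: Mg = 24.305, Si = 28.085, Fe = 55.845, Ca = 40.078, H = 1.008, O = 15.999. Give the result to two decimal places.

11.34 percentage points

Si in (Mg0.48Fe0.52)5Ca2Si8O22(OH)2: molar mass 894.357 g/mol; 8×28.085 = 224.680 g → 25.12 wt%.
Si in Fe2SiO4: molar mass 203.771 g/mol; 1×28.085 = 28.085 g → 13.78 wt%.
Difference = 25.12 − 13.78 = 11.34 percentage points.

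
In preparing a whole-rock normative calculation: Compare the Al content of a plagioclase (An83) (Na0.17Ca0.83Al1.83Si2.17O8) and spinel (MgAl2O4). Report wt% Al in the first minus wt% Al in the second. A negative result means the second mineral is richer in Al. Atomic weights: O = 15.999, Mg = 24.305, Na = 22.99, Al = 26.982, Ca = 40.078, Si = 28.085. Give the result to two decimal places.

-20.01 percentage points

First mineral: 49.377 g Al in 275.487 g formula = 17.92 wt% Al.
Second mineral: 53.964 g Al in 142.265 g formula = 37.93 wt% Al.
17.92% − 37.93% gives a difference of -20.01 percentage points.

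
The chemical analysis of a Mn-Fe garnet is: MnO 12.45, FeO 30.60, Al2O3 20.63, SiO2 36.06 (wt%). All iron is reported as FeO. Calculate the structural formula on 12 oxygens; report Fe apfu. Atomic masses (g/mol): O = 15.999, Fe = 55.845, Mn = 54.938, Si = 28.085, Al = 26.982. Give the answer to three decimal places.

2.122 Fe apfu

12.45 wt% MnO ÷ 70.937 g/mol = 0.17551 mol, giving 0.17551 Mn and 0.17551 O.
30.60 wt% FeO ÷ 71.844 g/mol = 0.42592 mol, giving 0.42592 Fe and 0.42592 O.
20.63 wt% Al2O3 ÷ 101.961 g/mol = 0.20233 mol, giving 0.40466 Al and 0.60699 O.
36.06 wt% SiO2 ÷ 60.083 g/mol = 0.60017 mol, giving 0.60017 Si and 1.20034 O.
Oxygen sums to 2.40876; scaling by 12/2.40876 = 4.98182 puts the formula on 12 O.
Fe: 0.42592 × 4.98182 = 2.122 atoms per formula unit.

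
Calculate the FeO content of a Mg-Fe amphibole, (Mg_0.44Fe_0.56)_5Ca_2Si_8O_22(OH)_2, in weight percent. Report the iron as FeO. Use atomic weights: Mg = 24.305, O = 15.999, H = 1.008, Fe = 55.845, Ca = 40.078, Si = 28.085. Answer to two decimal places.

22.33 wt%

M((Mg_0.44Fe_0.56)_5Ca_2Si_8O_22(OH)_2) = 900.665 g/mol; M(FeO) = 71.844 g/mol.
Moles FeO per formula unit = 2.80 Fe ÷ 1 = 2.8000.
FeO fraction = (2.8000 × 71.844) / 900.665 = 201.163/900.665 = 0.2233.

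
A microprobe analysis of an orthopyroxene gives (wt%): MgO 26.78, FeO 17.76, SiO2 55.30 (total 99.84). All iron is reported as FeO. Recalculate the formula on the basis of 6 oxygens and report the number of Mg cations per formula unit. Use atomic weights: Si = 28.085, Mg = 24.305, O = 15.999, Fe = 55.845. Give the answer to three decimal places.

1.448 Mg apfu

MgO (M=40.304): mol = 0.66445; Mg = 0.66445, O = 0.66445.
FeO (M=71.844): mol = 0.24720; Fe = 0.24720, O = 0.24720.
SiO2 (M=60.083): mol = 0.92039; Si = 0.92039, O = 1.84078.
ΣO = 2.75243; factor = 6/ΣO = 2.17989.
Mg apfu = 0.66445 × 2.17989 = 1.448.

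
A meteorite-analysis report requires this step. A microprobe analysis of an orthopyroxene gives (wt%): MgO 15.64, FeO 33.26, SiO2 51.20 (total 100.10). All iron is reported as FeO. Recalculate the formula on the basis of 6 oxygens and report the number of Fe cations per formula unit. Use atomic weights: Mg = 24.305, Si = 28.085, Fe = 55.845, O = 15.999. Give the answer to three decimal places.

MgO (M=40.304): mol = 0.38805; Mg = 0.38805, O = 0.38805.
FeO (M=71.844): mol = 0.46295; Fe = 0.46295, O = 0.46295.
SiO2 (M=60.083): mol = 0.85215; Si = 0.85215, O = 1.70430.
ΣO = 2.55530; factor = 6/ΣO = 2.34806.
Fe apfu = 0.46295 × 2.34806 = 1.087.

1.087 Fe apfu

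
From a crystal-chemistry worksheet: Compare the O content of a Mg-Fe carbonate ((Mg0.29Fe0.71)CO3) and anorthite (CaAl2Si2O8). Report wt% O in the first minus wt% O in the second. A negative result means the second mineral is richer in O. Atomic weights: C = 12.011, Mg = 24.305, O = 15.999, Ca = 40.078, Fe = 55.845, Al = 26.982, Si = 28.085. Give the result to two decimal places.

O in (Mg0.29Fe0.71)CO3: molar mass 106.706 g/mol; 3×15.999 = 47.997 g → 44.98 wt%.
O in CaAl2Si2O8: molar mass 278.204 g/mol; 8×15.999 = 127.992 g → 46.01 wt%.
Difference = 44.98 − 46.01 = -1.03 percentage points.

-1.03 percentage points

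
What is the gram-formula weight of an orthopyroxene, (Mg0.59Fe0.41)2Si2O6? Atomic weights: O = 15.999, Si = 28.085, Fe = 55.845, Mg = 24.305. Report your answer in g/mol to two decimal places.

The formula mass is the sum 1.18·24.305 + 0.82·55.845 + 2·28.085 + 6·15.999.

226.64 g/mol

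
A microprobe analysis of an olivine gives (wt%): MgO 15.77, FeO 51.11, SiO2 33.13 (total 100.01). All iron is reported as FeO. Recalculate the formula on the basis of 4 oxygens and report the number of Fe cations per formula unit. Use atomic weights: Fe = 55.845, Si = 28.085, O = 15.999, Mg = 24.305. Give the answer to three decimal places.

MgO: 15.77/40.304 = 0.39128 mol → 0.39128 mol Mg, 0.39128 mol O.
FeO: 51.11/71.844 = 0.71140 mol → 0.71140 mol Fe, 0.71140 mol O.
SiO2: 33.13/60.083 = 0.55140 mol → 0.55140 mol Si, 1.10280 mol O.
Total oxygen = 2.20548 mol. Normalization factor = 4/2.20548 = 1.81366.
Fe per 4 O = 0.71140 × 1.81366 = 1.290.

1.290 Fe apfu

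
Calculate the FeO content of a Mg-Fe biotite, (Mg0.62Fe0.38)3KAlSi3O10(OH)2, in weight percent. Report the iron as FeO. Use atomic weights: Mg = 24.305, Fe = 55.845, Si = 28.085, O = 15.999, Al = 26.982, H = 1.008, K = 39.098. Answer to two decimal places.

M((Mg0.62Fe0.38)3KAlSi3O10(OH)2) = 453.210 g/mol; M(FeO) = 71.844 g/mol.
Moles FeO per formula unit = 1.14 Fe ÷ 1 = 1.1400.
FeO fraction = (1.1400 × 71.844) / 453.210 = 81.902/453.210 = 0.1807.

18.07 wt%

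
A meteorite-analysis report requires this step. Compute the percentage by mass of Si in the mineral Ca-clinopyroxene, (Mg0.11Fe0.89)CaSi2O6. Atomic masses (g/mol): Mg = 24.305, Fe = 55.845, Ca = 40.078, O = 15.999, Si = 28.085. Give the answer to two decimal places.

Formula mass = 0.11·24.305 + 0.89·55.845 + 1·40.078 + 2·28.085 + 6·15.999 = 244.618 g/mol, of which 56.170 g is Si.
So Si makes up 56.170/244.618 = 0.2296 of the mass, i.e. 22.96%.

22.96 wt%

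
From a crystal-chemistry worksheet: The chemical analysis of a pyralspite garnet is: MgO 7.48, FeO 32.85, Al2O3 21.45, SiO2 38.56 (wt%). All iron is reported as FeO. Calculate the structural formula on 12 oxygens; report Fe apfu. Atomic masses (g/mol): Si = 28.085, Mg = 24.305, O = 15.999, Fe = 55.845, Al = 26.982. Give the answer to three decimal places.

7.48 wt% MgO ÷ 40.304 g/mol = 0.18559 mol, giving 0.18559 Mg and 0.18559 O.
32.85 wt% FeO ÷ 71.844 g/mol = 0.45724 mol, giving 0.45724 Fe and 0.45724 O.
21.45 wt% Al2O3 ÷ 101.961 g/mol = 0.21037 mol, giving 0.42074 Al and 0.63111 O.
38.56 wt% SiO2 ÷ 60.083 g/mol = 0.64178 mol, giving 0.64178 Si and 1.28356 O.
Oxygen sums to 2.55750; scaling by 12/2.55750 = 4.69208 puts the formula on 12 O.
Fe: 0.45724 × 4.69208 = 2.145 atoms per formula unit.

2.145 Fe apfu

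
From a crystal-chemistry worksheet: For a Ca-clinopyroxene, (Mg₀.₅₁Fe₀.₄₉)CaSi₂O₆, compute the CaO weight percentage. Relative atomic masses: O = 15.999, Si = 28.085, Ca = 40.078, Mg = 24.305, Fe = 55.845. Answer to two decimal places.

24.17 wt%

Molar mass of (Mg₀.₅₁Fe₀.₄₉)CaSi₂O₆ = 0.51*24.305 + 0.49*55.845 + 1*40.078 + 2*28.085 + 6*15.999 = 232.002 g/mol.
Each formula unit contains 1 Ca, equivalent to 1/1 = 1.0000 mol CaO.
M(CaO) = 1×40.078 + 1×15.999 = 56.077 g/mol.
Mass of CaO per formula unit = 1.0000 × 56.077 = 56.077 g.
CaO wt% = 56.077 / 232.002 × 100 = 24.17%.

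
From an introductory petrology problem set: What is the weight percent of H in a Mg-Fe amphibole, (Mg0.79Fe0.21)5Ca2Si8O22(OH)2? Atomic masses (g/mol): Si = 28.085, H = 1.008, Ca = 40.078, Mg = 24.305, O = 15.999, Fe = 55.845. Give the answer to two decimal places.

M((Mg0.79Fe0.21)5Ca2Si8O22(OH)2) = 845.470 g/mol.
H contributes 2 × 1.008 = 2.016 g per mole.
2.016/845.470 = 0.0024 → 0.24%.

0.24 weight percent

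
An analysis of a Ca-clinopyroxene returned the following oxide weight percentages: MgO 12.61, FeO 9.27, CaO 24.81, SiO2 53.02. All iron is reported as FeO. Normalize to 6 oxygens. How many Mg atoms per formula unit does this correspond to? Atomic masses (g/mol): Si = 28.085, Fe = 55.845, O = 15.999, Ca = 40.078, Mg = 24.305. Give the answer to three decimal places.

MgO (M=40.304): mol = 0.31287; Mg = 0.31287, O = 0.31287.
FeO (M=71.844): mol = 0.12903; Fe = 0.12903, O = 0.12903.
CaO (M=56.077): mol = 0.44243; Ca = 0.44243, O = 0.44243.
SiO2 (M=60.083): mol = 0.88245; Si = 0.88245, O = 1.76490.
ΣO = 2.64923; factor = 6/ΣO = 2.26481.
Mg apfu = 0.31287 × 2.26481 = 0.709.

0.709 Mg apfu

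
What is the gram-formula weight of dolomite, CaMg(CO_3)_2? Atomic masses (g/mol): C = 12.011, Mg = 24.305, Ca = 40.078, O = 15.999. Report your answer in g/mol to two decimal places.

M = 1(40.078) + 1(24.305) + 2(12.011) + 6(15.999)

184.40 g/mol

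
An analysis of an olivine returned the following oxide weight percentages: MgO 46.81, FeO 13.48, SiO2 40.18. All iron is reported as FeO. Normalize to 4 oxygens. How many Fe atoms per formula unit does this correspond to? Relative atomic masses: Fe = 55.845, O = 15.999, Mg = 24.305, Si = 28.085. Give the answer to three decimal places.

46.81 wt% MgO ÷ 40.304 g/mol = 1.16142 mol, giving 1.16142 Mg and 1.16142 O.
13.48 wt% FeO ÷ 71.844 g/mol = 0.18763 mol, giving 0.18763 Fe and 0.18763 O.
40.18 wt% SiO2 ÷ 60.083 g/mol = 0.66874 mol, giving 0.66874 Si and 1.33748 O.
Oxygen sums to 2.68653; scaling by 4/2.68653 = 1.48891 puts the formula on 4 O.
Fe: 0.18763 × 1.48891 = 0.279 atoms per formula unit.

0.279 Fe apfu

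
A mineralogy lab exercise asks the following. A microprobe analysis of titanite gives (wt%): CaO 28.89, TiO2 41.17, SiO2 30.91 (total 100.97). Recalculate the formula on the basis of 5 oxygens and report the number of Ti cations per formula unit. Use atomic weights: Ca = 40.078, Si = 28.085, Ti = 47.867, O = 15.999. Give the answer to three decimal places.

1.001 Ti apfu

28.89 wt% CaO ÷ 56.077 g/mol = 0.51518 mol, giving 0.51518 Ca and 0.51518 O.
41.17 wt% TiO2 ÷ 79.865 g/mol = 0.51549 mol, giving 0.51549 Ti and 1.03098 O.
30.91 wt% SiO2 ÷ 60.083 g/mol = 0.51446 mol, giving 0.51446 Si and 1.02892 O.
Oxygen sums to 2.57508; scaling by 5/2.57508 = 1.94169 puts the formula on 5 O.
Ti: 0.51549 × 1.94169 = 1.001 atoms per formula unit.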